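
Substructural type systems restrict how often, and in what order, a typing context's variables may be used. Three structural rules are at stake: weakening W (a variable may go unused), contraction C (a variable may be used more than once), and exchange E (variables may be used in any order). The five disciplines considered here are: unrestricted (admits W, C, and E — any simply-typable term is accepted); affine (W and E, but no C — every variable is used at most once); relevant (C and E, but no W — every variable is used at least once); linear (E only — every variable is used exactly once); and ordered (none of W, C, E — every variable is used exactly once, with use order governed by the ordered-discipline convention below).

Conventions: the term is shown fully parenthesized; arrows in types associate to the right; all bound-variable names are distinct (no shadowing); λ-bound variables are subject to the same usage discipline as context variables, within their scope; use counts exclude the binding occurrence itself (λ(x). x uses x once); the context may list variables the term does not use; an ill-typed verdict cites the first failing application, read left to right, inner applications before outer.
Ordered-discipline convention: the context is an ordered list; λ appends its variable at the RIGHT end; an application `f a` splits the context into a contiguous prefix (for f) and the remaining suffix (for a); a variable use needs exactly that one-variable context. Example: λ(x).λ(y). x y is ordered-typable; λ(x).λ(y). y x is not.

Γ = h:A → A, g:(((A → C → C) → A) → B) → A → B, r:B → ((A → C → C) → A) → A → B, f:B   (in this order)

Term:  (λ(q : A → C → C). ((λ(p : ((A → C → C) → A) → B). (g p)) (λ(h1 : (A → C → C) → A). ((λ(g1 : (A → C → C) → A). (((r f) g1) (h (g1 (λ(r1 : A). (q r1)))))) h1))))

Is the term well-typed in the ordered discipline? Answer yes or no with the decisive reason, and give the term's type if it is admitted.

no — uses contraction: g1 ×2
usage: h: 1×, g: 1×, r: 1×, f: 1×, q (λ-bound): 1×, p (λ-bound): 1×, h1 (λ-bound): 1×, g1 (λ-bound): 2×, r1 (λ-bound): 1×
uses in reading order: g, p, r, f, g1, h, g1, q, r1, h1
typing: well-typed at (A → C → C) → A → B
per-discipline verdicts: ordered ✗ · linear ✗ · affine ✗ · relevant ✓ · unrestricted ✓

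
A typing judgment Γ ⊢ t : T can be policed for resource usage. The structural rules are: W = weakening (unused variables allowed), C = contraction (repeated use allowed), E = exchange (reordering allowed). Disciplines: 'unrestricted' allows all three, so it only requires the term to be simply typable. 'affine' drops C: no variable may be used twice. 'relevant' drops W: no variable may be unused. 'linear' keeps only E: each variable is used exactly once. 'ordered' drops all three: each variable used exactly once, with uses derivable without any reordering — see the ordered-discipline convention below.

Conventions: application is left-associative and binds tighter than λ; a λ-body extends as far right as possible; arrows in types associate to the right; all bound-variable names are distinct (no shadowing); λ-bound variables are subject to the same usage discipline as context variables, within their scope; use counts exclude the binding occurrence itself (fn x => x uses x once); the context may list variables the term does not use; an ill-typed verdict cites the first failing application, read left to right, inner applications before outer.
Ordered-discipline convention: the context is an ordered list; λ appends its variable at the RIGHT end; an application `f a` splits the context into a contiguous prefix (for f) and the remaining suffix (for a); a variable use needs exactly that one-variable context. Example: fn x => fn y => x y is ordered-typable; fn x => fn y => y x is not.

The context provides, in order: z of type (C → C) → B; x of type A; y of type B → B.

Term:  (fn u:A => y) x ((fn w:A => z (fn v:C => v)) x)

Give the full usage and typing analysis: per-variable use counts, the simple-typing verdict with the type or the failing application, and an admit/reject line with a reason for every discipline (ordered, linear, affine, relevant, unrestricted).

variable uses: z: 1×; x: 2×; y: 1×; u [bound]: 0×; w [bound]: 0×; v [bound]: 1×
uses in reading order: y, x, z, v, x
typing: well-typed — term : B
ordered: ✗, uses contraction: x ×2; u, w left unused
linear: ✗, uses contraction: x ×2; u, w left unused
affine: ✗, uses contraction: x ×2
relevant: ✗, u, w left unused
unrestricted: ✓, simply typable at B; W, C, E all held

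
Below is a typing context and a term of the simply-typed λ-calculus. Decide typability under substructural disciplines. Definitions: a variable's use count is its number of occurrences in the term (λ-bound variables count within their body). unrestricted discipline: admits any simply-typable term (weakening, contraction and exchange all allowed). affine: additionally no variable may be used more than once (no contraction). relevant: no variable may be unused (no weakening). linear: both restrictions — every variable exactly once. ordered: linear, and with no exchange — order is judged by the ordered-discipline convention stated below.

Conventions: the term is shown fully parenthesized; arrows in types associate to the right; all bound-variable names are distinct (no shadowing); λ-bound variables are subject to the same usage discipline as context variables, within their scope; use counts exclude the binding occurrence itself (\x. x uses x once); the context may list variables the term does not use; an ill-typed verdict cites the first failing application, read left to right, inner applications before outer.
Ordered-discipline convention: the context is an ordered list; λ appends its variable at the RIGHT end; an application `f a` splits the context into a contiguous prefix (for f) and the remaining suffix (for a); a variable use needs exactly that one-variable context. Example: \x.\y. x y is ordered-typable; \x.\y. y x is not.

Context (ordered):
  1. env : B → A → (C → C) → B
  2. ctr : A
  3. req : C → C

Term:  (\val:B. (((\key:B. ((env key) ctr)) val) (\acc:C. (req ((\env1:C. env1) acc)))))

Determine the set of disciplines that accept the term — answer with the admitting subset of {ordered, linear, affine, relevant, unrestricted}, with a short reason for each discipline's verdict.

accepted by: linear, affine, relevant, unrestricted
variable uses: env: 1; ctr: 1; req: 1; val (bound): 1; key (bound): 1; acc (bound): 1; env1 (bound): 1
order of uses: env, key, ctr, val, req, env1, acc
typing: well-typed at B → B
ordered: ✗ — no contiguous prefix/suffix split fits env, key, ctr, val, req, env1, acc
linear: ✓ — env, ctr, req, val, key, acc, env1: one use apiece
affine: ✓ — env, ctr, req, val, key, acc, env1: no repeats, contraction unneeded
relevant: ✓ — env, ctr, req, val, key, acc, env1: all used, weakening unneeded
unrestricted: ✓ — well-typed at B → B; no restrictions here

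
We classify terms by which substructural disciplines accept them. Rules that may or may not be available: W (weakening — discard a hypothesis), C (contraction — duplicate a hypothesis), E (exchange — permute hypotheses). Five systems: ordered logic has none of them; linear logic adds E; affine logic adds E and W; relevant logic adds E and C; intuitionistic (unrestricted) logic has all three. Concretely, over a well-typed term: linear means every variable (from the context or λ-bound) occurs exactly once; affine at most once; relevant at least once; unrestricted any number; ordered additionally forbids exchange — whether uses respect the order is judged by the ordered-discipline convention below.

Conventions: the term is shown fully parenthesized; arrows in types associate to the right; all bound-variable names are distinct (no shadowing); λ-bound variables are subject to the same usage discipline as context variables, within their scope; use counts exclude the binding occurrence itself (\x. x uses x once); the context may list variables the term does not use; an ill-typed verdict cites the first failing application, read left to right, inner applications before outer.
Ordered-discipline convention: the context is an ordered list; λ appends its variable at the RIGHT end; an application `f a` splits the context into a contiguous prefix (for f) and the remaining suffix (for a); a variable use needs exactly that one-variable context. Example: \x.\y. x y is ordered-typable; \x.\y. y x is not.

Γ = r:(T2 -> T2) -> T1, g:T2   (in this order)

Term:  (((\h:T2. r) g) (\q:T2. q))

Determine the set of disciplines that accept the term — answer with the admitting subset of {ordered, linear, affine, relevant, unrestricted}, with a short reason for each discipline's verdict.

admitted in: affine, unrestricted
counts: r ×1; g ×1; h (bound) ×0; q (bound) ×1
use order (left to right): r, g, q
typing: well-typed at T1
ordered ✗ (needs weakening: h unused)
linear ✗ (needs weakening: h unused)
affine ✓ (at most one use each (r, g, h, q))
relevant ✗ (needs weakening: h unused)
unrestricted ✓ (type-checks (T1) and nothing is barred)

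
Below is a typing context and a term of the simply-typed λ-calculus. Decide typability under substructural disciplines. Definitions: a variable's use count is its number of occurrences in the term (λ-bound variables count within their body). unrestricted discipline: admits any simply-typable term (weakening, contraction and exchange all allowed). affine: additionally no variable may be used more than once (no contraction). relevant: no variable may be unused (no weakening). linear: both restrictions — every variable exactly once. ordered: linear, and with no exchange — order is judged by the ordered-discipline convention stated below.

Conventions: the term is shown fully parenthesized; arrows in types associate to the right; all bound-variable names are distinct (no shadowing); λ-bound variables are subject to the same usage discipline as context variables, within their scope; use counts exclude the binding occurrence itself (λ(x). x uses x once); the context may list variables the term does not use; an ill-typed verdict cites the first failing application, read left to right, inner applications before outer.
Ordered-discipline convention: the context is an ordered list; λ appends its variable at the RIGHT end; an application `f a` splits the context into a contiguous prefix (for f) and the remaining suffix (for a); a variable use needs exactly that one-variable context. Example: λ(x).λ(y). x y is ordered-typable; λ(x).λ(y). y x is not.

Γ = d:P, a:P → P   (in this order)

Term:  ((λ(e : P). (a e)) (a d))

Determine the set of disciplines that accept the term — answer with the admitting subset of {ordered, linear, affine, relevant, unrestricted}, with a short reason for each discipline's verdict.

admitted in: relevant, unrestricted
usage: d: 1×; a: 2×; e (λ-bound): 1×
left-to-right use order: a, e, a, d
typing: well-typed at P
ordered: ✗ — needs contraction — a ×2
linear: ✗ — needs contraction — a ×2
affine: ✗ — needs contraction — a ×2
relevant: ✓ — at least one use each (d, a, e)
unrestricted: ✓ — typability at P is all that's needed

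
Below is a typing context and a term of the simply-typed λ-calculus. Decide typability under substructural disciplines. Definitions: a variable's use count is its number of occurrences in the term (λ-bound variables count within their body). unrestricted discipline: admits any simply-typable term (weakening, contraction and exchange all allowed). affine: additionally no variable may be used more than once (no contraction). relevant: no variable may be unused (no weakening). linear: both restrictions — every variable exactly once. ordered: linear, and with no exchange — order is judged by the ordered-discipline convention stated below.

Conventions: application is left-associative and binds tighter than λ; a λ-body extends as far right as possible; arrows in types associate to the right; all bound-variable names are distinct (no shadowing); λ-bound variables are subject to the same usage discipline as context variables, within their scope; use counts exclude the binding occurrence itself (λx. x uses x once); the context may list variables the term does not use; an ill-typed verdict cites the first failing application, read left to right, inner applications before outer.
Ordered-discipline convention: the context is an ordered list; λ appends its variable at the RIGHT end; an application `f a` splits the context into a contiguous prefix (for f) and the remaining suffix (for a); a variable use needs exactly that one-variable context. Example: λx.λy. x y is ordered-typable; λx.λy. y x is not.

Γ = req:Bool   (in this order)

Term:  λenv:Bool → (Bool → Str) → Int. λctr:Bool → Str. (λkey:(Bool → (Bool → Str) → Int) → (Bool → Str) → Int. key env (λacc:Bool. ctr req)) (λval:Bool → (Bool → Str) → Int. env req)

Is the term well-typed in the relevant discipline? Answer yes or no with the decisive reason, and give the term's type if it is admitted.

no — acc, val left unused
counts: req: 2×; env (λ-bound): 2×; ctr (λ-bound): 1×; key (λ-bound): 1×; acc (λ-bound): 0×; val (λ-bound): 0×
order of uses: key, env, ctr, req, env, req
typing: well-typed at (Bool → (Bool → Str) → Int) → (Bool → Str) → Int
summary: ordered ✗; linear ✗; affine ✗; relevant ✗; unrestricted ✓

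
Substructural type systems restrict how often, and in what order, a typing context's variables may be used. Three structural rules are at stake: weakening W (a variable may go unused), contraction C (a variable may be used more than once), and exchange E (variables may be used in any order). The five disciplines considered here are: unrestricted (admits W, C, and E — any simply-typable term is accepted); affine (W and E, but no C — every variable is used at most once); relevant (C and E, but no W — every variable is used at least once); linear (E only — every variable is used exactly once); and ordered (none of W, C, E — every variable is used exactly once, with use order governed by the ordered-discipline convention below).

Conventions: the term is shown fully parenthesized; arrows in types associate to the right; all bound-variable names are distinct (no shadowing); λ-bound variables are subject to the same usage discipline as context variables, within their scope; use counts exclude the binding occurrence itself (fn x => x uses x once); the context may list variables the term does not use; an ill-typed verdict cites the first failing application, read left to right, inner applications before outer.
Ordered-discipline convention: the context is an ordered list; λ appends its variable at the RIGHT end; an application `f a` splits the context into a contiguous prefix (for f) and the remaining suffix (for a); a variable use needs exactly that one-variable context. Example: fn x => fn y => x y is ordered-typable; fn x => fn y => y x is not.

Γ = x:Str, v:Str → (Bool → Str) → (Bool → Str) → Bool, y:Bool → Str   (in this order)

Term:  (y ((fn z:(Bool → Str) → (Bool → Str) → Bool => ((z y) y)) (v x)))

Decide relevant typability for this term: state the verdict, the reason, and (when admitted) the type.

yes — none of x, v, y, z goes unused; term : Str
use counts: x: 1; v: 1; y: 3; z [bound]: 1
order of uses: y, z, y, y, v, x
typing: ✓ — Str
all disciplines: ordered ✗; linear ✗; affine ✗; relevant ✓; unrestricted ✓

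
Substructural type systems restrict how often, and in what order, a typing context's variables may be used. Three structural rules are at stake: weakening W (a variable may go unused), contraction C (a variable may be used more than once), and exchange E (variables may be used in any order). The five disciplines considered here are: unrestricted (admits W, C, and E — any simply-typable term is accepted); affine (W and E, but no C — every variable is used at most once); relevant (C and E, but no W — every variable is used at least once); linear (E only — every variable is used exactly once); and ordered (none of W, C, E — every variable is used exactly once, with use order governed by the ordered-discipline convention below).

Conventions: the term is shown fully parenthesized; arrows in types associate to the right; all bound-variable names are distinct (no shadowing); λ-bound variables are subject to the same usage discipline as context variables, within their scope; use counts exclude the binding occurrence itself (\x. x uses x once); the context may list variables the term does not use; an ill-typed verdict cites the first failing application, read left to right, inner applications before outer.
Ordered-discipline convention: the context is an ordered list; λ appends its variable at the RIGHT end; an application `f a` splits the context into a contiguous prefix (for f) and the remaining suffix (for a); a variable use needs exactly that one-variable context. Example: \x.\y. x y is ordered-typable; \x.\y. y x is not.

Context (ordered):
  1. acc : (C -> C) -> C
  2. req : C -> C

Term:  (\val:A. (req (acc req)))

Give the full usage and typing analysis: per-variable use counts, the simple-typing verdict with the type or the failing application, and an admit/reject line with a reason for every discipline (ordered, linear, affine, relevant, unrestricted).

usage: acc=1, req=2, val (λ-bound)=0
order of uses: req, acc, req
typing: ✓ — A -> C
ordered: ✗, repeated use of req ×2; val left unused
linear: ✗, repeated use of req ×2; val left unused
affine: ✗, repeated use of req ×2
relevant: ✗, val left unused
unrestricted: ✓, type-checks (A -> C) and nothing is barred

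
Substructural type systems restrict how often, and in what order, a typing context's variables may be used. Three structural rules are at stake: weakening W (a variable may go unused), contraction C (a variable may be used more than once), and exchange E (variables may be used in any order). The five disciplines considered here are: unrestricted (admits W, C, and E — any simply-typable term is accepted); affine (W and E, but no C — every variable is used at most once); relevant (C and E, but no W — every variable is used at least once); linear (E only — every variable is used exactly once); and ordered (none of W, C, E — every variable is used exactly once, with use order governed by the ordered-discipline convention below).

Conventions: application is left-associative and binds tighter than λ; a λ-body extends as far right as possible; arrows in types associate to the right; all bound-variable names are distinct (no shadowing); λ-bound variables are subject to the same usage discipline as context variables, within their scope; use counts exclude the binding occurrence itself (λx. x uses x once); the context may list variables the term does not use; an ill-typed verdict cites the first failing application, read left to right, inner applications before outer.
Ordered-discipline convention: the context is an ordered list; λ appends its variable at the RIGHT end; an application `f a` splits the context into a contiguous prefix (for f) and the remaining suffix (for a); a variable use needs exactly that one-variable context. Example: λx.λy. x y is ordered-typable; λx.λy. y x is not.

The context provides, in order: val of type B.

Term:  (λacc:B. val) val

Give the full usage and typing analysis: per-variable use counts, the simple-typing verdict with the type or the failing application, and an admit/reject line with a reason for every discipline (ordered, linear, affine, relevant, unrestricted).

use counts: val ×2, acc (λ-bound) ×0
use order (left to right): val, val
typing: well-typed at B
ordered: ✗ — uses contraction: val ×2; acc left unused
linear: ✗ — uses contraction: val ×2; acc left unused
affine: ✗ — uses contraction: val ×2
relevant: ✗ — acc left unused
unrestricted: ✓ — well-typed at B; no restrictions here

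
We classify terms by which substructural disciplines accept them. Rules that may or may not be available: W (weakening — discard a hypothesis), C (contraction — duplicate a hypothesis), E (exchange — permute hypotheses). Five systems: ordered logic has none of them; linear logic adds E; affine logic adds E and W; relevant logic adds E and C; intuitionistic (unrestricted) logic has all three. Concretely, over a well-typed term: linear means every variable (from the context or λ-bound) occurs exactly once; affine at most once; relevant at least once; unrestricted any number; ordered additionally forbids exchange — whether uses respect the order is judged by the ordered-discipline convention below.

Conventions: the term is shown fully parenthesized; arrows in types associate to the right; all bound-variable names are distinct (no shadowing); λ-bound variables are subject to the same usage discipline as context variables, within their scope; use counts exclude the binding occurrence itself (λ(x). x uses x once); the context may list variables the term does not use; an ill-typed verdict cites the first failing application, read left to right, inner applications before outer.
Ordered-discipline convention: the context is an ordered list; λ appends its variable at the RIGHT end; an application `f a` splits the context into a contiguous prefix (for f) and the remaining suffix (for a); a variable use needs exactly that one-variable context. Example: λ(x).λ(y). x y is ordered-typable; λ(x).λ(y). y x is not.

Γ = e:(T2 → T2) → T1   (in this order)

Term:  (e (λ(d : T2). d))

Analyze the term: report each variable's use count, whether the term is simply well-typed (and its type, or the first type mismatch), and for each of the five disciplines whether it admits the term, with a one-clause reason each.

usage: e ×1; d (bound) ×1
left-to-right use order: e, d
typing: ✓ — T1
ordered ✓ (e, d once each; derivable with no W/C/E)
linear ✓ (e, d: one use apiece)
affine ✓ (e, d: no repeats, contraction unneeded)
relevant ✓ (every one of e, d appears)
unrestricted ✓ (simply typable at T1; W, C, E all held)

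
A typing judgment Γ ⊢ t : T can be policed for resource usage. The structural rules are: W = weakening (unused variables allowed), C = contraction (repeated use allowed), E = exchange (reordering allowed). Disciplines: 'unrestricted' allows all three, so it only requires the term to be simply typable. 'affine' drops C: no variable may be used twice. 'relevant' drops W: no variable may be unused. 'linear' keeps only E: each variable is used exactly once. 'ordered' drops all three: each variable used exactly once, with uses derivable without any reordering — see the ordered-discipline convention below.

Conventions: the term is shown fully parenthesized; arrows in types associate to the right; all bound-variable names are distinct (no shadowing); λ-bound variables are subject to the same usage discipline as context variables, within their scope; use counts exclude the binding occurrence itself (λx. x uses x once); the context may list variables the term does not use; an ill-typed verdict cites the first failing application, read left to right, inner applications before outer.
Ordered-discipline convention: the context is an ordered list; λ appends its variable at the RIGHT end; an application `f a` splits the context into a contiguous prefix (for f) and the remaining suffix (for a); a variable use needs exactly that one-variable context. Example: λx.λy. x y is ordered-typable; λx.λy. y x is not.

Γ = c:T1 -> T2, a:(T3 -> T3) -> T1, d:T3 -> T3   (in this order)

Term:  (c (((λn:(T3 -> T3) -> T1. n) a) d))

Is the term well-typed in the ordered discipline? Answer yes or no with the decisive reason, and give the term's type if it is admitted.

yes — c, a, d, n once each; derivable with no W/C/E; term : T2
usage: c: 1, a: 1, d: 1, n (bound): 1
uses in reading order: c, n, a, d
typing: the term checks, with type T2
per-discipline verdicts: ordered ✓ | linear ✓ | affine ✓ | relevant ✓ | unrestricted ✓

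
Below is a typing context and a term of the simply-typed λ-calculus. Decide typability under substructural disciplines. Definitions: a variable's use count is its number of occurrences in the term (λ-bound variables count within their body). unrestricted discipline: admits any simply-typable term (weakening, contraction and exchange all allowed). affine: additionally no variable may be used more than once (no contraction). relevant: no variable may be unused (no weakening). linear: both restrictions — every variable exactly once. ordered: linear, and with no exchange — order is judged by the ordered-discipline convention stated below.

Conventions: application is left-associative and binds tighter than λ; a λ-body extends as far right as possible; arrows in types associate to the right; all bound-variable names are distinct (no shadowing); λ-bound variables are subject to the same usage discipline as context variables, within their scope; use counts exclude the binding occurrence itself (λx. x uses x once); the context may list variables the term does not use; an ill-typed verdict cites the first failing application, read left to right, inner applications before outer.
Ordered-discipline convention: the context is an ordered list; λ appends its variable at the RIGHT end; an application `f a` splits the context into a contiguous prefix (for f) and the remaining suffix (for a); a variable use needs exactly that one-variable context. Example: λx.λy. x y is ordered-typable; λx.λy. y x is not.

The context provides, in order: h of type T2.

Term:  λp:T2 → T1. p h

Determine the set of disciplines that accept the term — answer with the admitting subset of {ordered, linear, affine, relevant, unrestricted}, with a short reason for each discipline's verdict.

admitting disciplines: linear, affine, relevant, unrestricted
usage: h ×1, p [bound] ×1
left-to-right use order: p, h
typing: the term checks, with type (T2 → T1) → T1
ordered: ✗, no ordered split (uses run p, h)
linear: ✓, each of h, p used exactly once
affine: ✓, h, p: no repeats, contraction unneeded
relevant: ✓, h, p: all used, weakening unneeded
unrestricted: ✓, simply typable at (T2 → T1) → T1; W, C, E all held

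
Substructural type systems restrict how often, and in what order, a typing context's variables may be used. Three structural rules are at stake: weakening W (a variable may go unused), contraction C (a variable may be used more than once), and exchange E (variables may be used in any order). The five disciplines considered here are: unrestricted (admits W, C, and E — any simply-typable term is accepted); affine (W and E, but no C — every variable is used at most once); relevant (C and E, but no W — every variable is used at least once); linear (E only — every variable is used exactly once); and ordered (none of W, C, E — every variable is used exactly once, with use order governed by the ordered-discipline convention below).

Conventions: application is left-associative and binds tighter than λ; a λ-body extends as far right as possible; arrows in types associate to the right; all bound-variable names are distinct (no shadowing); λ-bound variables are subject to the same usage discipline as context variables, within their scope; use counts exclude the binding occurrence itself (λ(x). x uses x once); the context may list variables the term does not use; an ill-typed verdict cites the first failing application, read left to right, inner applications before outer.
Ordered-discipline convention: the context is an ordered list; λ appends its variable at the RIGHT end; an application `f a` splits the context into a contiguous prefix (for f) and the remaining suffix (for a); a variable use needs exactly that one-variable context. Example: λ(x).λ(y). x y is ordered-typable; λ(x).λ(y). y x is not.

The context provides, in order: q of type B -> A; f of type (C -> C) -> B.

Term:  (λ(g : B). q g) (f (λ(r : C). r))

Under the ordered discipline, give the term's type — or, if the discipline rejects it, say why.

term : A
usage: q: 1, f: 1, g (λ-bound): 1, r (λ-bound): 1
order of uses: q, g, f, r
typing: ✓ — A
per-discipline verdicts: ordered ✓, linear ✓, affine ✓, relevant ✓, unrestricted ✓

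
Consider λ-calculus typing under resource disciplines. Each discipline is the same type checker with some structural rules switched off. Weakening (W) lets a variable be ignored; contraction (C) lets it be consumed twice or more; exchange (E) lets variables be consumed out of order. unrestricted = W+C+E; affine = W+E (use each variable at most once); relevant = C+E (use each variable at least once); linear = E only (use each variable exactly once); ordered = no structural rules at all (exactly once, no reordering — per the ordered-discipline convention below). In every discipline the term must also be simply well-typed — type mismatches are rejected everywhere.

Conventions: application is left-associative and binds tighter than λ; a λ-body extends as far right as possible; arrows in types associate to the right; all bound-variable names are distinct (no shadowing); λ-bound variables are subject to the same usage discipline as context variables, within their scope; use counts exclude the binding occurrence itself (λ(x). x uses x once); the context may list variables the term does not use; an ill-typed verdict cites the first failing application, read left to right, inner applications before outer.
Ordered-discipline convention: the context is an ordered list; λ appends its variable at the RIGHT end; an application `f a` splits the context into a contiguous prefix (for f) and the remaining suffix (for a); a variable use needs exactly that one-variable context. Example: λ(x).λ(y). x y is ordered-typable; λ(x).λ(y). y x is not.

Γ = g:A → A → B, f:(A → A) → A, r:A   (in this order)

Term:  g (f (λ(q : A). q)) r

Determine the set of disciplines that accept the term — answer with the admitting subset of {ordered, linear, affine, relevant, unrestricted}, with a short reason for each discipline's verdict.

admitting disciplines: ordered, linear, affine, relevant, unrestricted
counts: g: 1×; f: 1×; r: 1×; q (λ-bound): 1×
left-to-right use order: g, f, q, r
typing: well-typed — term : B
ordered: ✓, single-use (g, f, r, q), ordered derivation ok
linear: ✓, g, f, r, q: one use apiece
affine: ✓, g, f, r, q: no repeats, contraction unneeded
relevant: ✓, at least one use each (g, f, r, q)
unrestricted: ✓, type-checks (B) and nothing is barred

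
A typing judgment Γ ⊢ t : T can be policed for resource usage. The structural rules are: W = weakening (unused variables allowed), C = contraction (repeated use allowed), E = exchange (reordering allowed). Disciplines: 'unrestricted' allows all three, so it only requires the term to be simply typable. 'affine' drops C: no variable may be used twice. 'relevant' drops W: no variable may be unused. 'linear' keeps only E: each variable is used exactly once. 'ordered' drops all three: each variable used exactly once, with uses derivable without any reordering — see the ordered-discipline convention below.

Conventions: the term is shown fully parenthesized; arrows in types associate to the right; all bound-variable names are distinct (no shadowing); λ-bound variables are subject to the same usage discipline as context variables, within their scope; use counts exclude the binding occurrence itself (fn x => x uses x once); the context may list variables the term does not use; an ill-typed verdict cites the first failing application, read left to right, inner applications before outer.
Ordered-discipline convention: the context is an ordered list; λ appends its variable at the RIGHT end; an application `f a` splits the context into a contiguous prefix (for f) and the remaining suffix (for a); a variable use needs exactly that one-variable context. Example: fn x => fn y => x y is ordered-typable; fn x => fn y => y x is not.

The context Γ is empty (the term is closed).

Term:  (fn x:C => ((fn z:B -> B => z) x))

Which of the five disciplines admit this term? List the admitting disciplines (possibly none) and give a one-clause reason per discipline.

admitted by: none
variable uses: x (bound)=1; z (bound)=1
uses in reading order: z, x
typing: ill-typed: an argument C mismatches the expected B -> B
ordered ✗ (the type mismatch rejects it)
linear ✗ (not simply typable)
affine ✗ (fails simple typing)
relevant ✗ (a type mismatch blocks all five)
unrestricted ✗ (the type mismatch rejects it)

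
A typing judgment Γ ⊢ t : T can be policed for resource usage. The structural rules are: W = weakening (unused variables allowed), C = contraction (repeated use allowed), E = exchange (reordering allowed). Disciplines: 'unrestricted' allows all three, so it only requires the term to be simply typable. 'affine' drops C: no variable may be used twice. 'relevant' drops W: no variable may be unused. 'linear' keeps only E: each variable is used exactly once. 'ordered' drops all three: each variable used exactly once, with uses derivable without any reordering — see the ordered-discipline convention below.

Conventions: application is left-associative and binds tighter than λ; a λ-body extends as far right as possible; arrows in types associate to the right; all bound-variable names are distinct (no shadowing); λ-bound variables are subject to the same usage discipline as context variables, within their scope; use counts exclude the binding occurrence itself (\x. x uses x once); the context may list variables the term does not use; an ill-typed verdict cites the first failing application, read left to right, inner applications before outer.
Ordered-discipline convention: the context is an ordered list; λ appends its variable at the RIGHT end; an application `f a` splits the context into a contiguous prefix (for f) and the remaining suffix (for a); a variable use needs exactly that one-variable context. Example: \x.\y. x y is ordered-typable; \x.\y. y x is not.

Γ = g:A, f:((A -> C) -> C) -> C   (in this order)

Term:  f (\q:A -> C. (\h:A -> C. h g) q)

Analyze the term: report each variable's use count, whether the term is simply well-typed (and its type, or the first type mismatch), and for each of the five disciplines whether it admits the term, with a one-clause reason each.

use counts: g=1; f=1; q [bound]=1; h [bound]=1
left-to-right use order: f, h, g, q
typing: well-typed at C
ordered ✗ (use order f, h, g, q needs exchange)
linear ✓ (exactly-once usage across g, f, q, h)
affine ✓ (none of g, f, q, h used more than once)
relevant ✓ (at least one use each (g, f, q, h))
unrestricted ✓ (well-typed at C; no restrictions here)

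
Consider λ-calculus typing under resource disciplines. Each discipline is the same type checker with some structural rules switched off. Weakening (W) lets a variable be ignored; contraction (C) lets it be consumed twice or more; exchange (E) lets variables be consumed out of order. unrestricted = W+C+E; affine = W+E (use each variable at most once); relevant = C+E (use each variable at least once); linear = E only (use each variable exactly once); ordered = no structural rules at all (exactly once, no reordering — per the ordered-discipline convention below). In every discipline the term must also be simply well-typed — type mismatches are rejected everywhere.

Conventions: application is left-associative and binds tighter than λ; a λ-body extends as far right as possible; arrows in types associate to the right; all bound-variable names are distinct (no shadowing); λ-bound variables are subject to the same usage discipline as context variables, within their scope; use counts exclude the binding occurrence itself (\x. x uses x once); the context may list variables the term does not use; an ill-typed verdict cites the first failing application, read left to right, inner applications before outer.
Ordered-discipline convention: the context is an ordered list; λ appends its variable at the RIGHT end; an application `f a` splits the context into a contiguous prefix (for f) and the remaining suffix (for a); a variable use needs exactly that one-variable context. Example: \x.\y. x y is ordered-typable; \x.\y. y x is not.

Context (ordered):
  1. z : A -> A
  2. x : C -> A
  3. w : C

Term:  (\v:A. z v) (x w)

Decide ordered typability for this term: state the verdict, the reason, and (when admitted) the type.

yes — one use each (z, x, w, v); ordered split holds; term : A
usage: z=1; x=1; w=1; v (λ-bound)=1
order of uses: z, v, x, w
typing: well-typed at A
summary: ordered ✓, linear ✓, affine ✓, relevant ✓, unrestricted ✓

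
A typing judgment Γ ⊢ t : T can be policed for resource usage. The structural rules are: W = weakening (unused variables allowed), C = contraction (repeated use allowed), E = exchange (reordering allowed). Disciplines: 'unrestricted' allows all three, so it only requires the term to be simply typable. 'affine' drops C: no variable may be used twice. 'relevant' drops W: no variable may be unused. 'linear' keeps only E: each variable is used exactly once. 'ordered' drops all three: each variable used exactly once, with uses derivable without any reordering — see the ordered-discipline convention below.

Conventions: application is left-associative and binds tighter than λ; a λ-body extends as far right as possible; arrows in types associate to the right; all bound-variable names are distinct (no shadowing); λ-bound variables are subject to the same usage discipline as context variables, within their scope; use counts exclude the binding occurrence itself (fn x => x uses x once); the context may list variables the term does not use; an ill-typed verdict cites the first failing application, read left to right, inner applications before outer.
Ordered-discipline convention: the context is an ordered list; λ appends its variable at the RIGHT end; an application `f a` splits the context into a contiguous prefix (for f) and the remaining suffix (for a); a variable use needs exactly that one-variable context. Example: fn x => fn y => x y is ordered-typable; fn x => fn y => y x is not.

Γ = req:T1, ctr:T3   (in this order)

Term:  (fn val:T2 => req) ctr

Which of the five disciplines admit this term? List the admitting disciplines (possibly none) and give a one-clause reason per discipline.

admitting disciplines: none
variable uses: req: 1; ctr: 1; val (bound): 0
order of uses: req, ctr
typing: ill-typed: an application expects T2 but receives T3
ordered: ✗, a type mismatch blocks all five
linear: ✗, the type mismatch rejects it
affine: ✗, not simply typable
relevant: ✗, fails simple typing
unrestricted: ✗, a type mismatch blocks all five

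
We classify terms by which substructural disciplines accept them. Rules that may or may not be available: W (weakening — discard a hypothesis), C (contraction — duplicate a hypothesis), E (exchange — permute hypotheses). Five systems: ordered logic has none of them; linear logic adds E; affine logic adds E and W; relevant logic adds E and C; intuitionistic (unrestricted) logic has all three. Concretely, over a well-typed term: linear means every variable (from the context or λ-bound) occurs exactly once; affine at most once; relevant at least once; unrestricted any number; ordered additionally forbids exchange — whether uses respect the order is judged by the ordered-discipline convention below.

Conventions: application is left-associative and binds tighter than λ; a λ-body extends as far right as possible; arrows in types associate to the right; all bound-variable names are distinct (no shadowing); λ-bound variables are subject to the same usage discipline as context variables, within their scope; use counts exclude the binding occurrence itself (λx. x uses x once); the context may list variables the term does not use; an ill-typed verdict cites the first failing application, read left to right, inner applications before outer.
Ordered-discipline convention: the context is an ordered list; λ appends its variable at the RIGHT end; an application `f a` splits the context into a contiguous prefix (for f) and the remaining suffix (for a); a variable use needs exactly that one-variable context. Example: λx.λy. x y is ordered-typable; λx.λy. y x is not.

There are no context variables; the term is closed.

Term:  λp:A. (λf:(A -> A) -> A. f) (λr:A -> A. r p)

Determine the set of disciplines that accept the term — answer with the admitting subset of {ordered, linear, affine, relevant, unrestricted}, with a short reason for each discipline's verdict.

admitting disciplines: linear, affine, relevant, unrestricted
variable uses: p [bound]: 1, f [bound]: 1, r [bound]: 1
use order (left to right): f, r, p
typing: well-typed at A -> (A -> A) -> A
ordered: ✗, no ordered split (uses run f, r, p)
linear: ✓, each of p, f, r used exactly once
affine: ✓, p, f, r: no repeats, contraction unneeded
relevant: ✓, at least one use each (p, f, r)
unrestricted: ✓, simply typable at A -> (A -> A) -> A; W, C, E all held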